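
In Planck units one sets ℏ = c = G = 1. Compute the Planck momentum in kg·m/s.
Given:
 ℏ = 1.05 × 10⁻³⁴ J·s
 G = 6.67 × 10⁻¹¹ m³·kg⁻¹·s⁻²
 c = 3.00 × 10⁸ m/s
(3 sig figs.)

p_P = √(ℏc³/G)
  = √(42.5)
  = 6.52 kg·m/s

6.52 kg·m/s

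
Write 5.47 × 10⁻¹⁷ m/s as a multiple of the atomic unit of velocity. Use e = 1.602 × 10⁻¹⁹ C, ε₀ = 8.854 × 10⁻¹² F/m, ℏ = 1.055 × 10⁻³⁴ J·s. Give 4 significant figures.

2.502 × 10⁻²³

atomic unit of velocity: v_au = e²/(4πε₀ℏ) = 2.186 × 10⁶ m/s.
5.47 × 10⁻¹⁷ / 2.186 × 10⁶ = 2.502 × 10⁻²³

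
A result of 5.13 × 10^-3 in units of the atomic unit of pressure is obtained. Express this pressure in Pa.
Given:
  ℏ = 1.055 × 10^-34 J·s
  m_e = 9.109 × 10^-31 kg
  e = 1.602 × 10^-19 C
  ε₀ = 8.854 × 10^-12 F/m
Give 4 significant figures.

1.503 × 10^11 Pa

One atomic unit of pressure: P_au = E_h/a₀³ = m_e⁴e¹⁰/((4πε₀)⁵ℏ⁸) = 2.929 × 10^13 Pa.
5.13 × 10^-3 × 2.929 × 10^13 Pa = 1.503 × 10^11 Pa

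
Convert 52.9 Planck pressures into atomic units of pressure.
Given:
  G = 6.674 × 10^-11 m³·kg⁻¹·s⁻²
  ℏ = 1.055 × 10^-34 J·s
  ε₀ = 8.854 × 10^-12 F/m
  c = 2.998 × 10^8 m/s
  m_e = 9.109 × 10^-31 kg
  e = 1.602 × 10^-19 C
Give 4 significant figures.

8.366 × 10^101

Planck pressure: p_P = c⁷/(ℏG²) = 4.632 × 10^113 Pa
atomic unit of pressure: P_au = E_h/a₀³ = m_e⁴e¹⁰/((4πε₀)⁵ℏ⁸) = 2.929 × 10^13 Pa
52.9 × 4.632 × 10^113 / 2.929 × 10^13 = 8.366 × 10^101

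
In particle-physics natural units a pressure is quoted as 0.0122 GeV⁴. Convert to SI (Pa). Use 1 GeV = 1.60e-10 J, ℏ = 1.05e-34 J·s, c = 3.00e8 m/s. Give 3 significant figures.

2.56e35 Pa

Pressure is [E]/[L]³ = [E]⁴/(ℏc)³.
1 GeV⁴ → 1/(ℏc)³ × (1 GeV in J)⁴ = 2.10e37 Pa.
Result: 0.0122 × 2.10e37 = 2.56e35 Pa.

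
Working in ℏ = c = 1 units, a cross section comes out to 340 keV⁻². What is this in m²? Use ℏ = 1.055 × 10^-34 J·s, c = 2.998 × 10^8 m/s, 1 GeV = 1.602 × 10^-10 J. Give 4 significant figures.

1.325 × 10^-17 m²

Area is [L]² = [E]⁻²·(ℏc)²; restore (ℏc)².
1 GeV⁻² → (ℏc)² × (1 GeV in J)⁻² = 3.898 × 10^-32 m².
Convert the energy scale: 340 keV⁻² = 3.40 × 10^14 GeV⁻².
Result: 3.40 × 10^14 × 3.898 × 10^-32 = 1.325 × 10^-17 m².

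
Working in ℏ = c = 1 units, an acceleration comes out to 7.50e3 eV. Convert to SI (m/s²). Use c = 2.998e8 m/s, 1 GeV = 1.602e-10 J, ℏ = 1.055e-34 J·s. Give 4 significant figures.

Acceleration is [L]/[T]² = c·[E]/ℏ.
1 GeV → c/ℏ × (1 GeV in J) = 4.552e32 m/s².
Convert the energy scale: 7.50e3 eV = 7.50e-6 GeV.
Result: 7.50e-6 × 4.552e32 = 3.414e27 m/s².

3.414e27 m/s²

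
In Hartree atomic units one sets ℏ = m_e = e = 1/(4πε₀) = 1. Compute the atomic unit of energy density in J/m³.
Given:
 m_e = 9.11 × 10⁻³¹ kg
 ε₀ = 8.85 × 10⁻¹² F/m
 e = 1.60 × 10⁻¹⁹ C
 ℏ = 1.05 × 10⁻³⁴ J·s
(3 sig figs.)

u_au = E_h/a₀³ = m_e⁴e¹⁰/((4πε₀)⁵ℏ⁸)
E_h = 4.38 × 10⁻¹⁸ J
a₀ = 5.26 × 10⁻¹¹ m
E_h/a₀³ = 3.01 × 10¹³ J/m³

3.01 × 10¹³ J/m³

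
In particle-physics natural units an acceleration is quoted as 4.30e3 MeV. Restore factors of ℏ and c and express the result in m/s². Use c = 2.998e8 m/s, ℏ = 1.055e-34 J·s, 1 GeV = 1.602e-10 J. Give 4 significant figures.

Acceleration is [L]/[T]² = c·[E]/ℏ.
1 GeV → c/ℏ × (1 GeV in J) = 4.552e32 m/s².
Convert the energy scale: 4.30e3 MeV = 4.30 GeV.
Result: 4.30 × 4.552e32 = 1.958e33 m/s².

1.958e33 m/s²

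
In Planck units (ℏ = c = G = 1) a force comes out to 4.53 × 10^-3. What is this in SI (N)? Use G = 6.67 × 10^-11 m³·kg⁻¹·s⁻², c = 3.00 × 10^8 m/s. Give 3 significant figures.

One Planck force: F_P = c⁴/G = 1.21 × 10^44 N.
4.53 × 10^-3 × 1.21 × 10^44 N = 5.50 × 10^41 N

5.50 × 10^41 N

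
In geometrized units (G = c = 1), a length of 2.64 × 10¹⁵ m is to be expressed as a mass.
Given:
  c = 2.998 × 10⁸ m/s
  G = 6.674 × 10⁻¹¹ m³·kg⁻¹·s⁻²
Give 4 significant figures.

Length → mass via c²/G.
2.64 × 10¹⁵ m × (c²/G) = 3.555 × 10⁴² kg

3.555 × 10⁴² kg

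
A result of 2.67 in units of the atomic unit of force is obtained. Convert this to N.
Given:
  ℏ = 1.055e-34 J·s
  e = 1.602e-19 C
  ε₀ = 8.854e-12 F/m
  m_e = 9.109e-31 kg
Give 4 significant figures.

2.195e-7 N

One atomic unit of force: F_au = E_h/a₀ = m_e²e⁶/((4πε₀)³ℏ⁴) = 8.220e-8 N.
2.67 × 8.220e-8 N = 2.195e-7 N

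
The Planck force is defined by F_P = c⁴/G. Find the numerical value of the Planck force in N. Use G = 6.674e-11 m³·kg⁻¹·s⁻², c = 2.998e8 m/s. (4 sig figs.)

1.210e44 N

F_P = c⁴/G
  = 8.078e33 / 6.674e-11
  = 1.210e44 N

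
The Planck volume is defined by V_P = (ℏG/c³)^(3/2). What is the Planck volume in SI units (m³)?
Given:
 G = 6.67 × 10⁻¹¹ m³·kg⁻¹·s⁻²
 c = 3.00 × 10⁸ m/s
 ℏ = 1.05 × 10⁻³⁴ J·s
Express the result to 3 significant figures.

4.18 × 10⁻¹⁰⁵ m³

V_P = (ℏG/c³)^(3/2)
  = √(1.75 × 10⁻²⁰⁹)
  = 4.18 × 10⁻¹⁰⁵ m³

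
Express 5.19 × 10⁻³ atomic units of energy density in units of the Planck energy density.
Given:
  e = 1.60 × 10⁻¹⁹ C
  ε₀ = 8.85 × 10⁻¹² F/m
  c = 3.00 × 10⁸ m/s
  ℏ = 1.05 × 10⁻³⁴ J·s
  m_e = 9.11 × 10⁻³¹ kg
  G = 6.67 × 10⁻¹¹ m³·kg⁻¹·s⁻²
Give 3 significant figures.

3.34 × 10⁻¹⁰³

atomic unit of energy density: u_au = E_h/a₀³ = m_e⁴e¹⁰/((4πε₀)⁵ℏ⁸) = 3.01 × 10¹³ J/m³
Planck energy density: u_P = c⁷/(ℏG²) = 4.68 × 10¹¹³ J/m³
5.19 × 10⁻³ × 3.01 × 10¹³ / 4.68 × 10¹¹³ = 3.34 × 10⁻¹⁰³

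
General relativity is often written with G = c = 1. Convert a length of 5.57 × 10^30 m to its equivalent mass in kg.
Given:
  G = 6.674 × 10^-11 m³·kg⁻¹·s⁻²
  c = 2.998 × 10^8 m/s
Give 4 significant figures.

Length → mass via c²/G.
5.57 × 10^30 m × (c²/G) = 7.501 × 10^57 kg

7.501 × 10^57 kg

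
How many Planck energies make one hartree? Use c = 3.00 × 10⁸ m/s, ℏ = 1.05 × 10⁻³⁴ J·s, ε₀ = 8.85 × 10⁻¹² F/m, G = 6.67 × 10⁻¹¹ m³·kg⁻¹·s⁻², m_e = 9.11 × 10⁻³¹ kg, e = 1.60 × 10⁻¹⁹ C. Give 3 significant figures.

2.24 × 10⁻²⁷

hartree: E_h = m_e e⁴/(4πε₀ℏ)² = 4.38 × 10⁻¹⁸ J
Planck energy: E_P = √(ℏc⁵/G) = 1.96 × 10⁹ J
ratio = 4.38 × 10⁻¹⁸ / 1.96 × 10⁹ = 2.24 × 10⁻²⁷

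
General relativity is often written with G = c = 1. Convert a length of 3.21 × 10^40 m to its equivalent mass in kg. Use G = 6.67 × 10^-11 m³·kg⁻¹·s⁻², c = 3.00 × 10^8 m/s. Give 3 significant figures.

4.33 × 10^67 kg

Length → mass via c²/G.
3.21 × 10^40 m × (c²/G) = 4.33 × 10^67 kg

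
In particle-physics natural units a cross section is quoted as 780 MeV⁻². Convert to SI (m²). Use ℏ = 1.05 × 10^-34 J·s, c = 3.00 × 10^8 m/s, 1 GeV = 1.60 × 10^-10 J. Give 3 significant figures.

Area is [L]² = [E]⁻²·(ℏc)²; restore (ℏc)².
1 GeV⁻² → (ℏc)² × (1 GeV in J)⁻² = 3.88 × 10^-32 m².
Convert the energy scale: 780 MeV⁻² = 7.80 × 10^8 GeV⁻².
Result: 7.80 × 10^8 × 3.88 × 10^-32 = 3.02 × 10^-23 m².

3.02 × 10^-23 m²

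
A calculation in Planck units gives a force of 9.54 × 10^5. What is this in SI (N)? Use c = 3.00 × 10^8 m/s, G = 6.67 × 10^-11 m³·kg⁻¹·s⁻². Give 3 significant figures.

1.16 × 10^50 N

One Planck force: F_P = c⁴/G = 1.21 × 10^44 N.
9.54 × 10^5 × 1.21 × 10^44 N = 1.16 × 10^50 N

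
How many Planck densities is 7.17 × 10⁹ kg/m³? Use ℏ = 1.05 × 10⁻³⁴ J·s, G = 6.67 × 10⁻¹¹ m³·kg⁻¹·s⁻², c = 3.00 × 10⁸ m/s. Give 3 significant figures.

Planck density: ρ_P = c⁵/(ℏG²) = 5.20 × 10⁹⁶ kg/m³.
7.17 × 10⁹ / 5.20 × 10⁹⁶ = 1.38 × 10⁻⁸⁷

1.38 × 10⁻⁸⁷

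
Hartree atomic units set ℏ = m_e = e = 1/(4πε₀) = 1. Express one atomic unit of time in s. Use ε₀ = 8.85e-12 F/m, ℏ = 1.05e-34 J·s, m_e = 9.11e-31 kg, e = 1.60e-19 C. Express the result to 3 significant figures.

From ℏ = m_e = e = 1/(4πε₀) = 1 the time scale is τ_au = (4πε₀)²ℏ³/(m_e e⁴).
E_h = 4.38e-18 J
ℏ/E_h = 2.40e-17 s

2.40e-17 s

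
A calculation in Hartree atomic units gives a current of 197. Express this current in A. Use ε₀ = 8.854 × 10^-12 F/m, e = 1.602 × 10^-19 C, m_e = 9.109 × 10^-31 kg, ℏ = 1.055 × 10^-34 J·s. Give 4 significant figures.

1.303 A

One atomic unit of electric current: I_au = e E_h/ℏ = m_e e⁵/((4πε₀)²ℏ³) = 6.612 × 10^-3 A.
197 × 6.612 × 10^-3 A = 1.303 A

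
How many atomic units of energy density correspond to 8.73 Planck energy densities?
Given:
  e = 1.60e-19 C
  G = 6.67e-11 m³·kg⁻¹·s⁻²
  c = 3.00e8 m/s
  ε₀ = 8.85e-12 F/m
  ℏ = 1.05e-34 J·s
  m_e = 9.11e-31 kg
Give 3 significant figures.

1.36e101

Planck energy density: u_P = c⁷/(ℏG²) = 4.68e113 J/m³
atomic unit of energy density: u_au = E_h/a₀³ = m_e⁴e¹⁰/((4πε₀)⁵ℏ⁸) = 3.01e13 J/m³
8.73 × 4.68e113 / 3.01e13 = 1.36e101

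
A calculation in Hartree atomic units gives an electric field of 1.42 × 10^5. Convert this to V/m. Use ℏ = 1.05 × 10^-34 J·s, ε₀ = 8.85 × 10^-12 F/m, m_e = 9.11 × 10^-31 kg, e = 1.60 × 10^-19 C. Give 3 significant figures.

7.39 × 10^16 V/m

One atomic unit of electric field: E_au = E_h/(e a₀) = m_e²e⁵/((4πε₀)³ℏ⁴) = 5.20 × 10^11 V/m.
1.42 × 10^5 × 5.20 × 10^11 V/m = 7.39 × 10^16 V/m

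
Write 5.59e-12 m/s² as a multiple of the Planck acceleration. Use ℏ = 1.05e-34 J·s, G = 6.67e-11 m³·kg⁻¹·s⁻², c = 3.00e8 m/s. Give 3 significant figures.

Planck acceleration: a_P = √(c⁷/(ℏG)) = 5.59e51 m/s².
5.59e-12 / 5.59e51 = 1.00e-63

1.00e-63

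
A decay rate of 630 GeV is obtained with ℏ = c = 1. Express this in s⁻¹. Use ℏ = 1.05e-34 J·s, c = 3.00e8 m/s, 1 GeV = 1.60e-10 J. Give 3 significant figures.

A rate is [E]/ℏ; divide by ℏ.
1 GeV → 1/ℏ × (1 GeV in J) = 1.52e24 s⁻¹.
Result: 630 × 1.52e24 = 9.60e26 s⁻¹.

9.60e26 s⁻¹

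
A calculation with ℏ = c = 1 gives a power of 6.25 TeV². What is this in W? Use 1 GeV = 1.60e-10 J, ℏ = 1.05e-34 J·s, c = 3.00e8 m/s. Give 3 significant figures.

Power is [E]/[T] = [E]²/ℏ.
1 GeV² → 1/ℏ × (1 GeV in J)² = 2.44e14 W.
Convert the energy scale: 6.25 TeV² = 6.25e6 GeV².
Result: 6.25e6 × 2.44e14 = 1.52e21 W.

1.52e21 W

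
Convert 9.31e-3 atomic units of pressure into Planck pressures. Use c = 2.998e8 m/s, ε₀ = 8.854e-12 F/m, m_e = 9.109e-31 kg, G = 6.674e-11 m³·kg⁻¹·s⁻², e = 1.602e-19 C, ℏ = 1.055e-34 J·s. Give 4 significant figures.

5.887e-103

atomic unit of pressure: P_au = E_h/a₀³ = m_e⁴e¹⁰/((4πε₀)⁵ℏ⁸) = 2.929e13 Pa
Planck pressure: p_P = c⁷/(ℏG²) = 4.632e113 Pa
9.31e-3 × 2.929e13 / 4.632e113 = 5.887e-103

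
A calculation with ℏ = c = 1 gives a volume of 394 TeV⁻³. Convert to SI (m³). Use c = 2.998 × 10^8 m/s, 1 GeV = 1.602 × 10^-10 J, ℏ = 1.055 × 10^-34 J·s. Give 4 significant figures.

3.032 × 10^-54 m³

Volume is [L]³ = [E]⁻³·(ℏc)³.
1 GeV⁻³ → (ℏc)³ × (1 GeV in J)⁻³ = 7.696 × 10^-48 m³.
Convert the energy scale: 394 TeV⁻³ = 3.94 × 10^-7 GeV⁻³.
Result: 3.94 × 10^-7 × 7.696 × 10^-48 = 3.032 × 10^-54 m³.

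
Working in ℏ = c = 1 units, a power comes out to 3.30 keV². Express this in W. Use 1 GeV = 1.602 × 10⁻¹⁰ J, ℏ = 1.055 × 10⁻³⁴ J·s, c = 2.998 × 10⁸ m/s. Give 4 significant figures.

Power is [E]/[T] = [E]²/ℏ.
1 GeV² → 1/ℏ × (1 GeV in J)² = 2.433 × 10¹⁴ W.
Convert the energy scale: 3.30 keV² = 3.30 × 10⁻¹² GeV².
Result: 3.30 × 10⁻¹² × 2.433 × 10¹⁴ = 802.8 W.

802.8 W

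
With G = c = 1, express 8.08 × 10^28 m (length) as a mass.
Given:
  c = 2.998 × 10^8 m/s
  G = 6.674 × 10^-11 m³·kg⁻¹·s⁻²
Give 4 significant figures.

1.088 × 10^56 kg

Length → mass via c²/G.
8.08 × 10^28 m × (c²/G) = 1.088 × 10^56 kg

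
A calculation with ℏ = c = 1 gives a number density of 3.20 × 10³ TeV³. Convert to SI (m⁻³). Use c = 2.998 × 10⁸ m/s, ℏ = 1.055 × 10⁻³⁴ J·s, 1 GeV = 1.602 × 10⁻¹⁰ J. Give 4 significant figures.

4.158 × 10⁵⁹ m⁻³

Number density is [L]⁻³ = [E]³/(ℏc)³.
1 GeV³ → 1/(ℏc)³ × (1 GeV in J)³ = 1.299 × 10⁴⁷ m⁻³.
Convert the energy scale: 3.20 × 10³ TeV³ = 3.20 × 10¹² GeV³.
Result: 3.20 × 10¹² × 1.299 × 10⁴⁷ = 4.158 × 10⁵⁹ m⁻³.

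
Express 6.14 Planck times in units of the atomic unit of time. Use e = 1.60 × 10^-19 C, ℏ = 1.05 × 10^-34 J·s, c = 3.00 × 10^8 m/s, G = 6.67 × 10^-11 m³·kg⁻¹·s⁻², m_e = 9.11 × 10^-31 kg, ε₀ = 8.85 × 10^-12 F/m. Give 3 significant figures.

Planck time: t_P = √(ℏG/c⁵) = 5.37 × 10^-44 s
atomic unit of time: τ_au = (4πε₀)²ℏ³/(m_e e⁴) = 2.40 × 10^-17 s
6.14 × 5.37 × 10^-44 / 2.40 × 10^-17 = 1.37 × 10^-26

1.37 × 10^-26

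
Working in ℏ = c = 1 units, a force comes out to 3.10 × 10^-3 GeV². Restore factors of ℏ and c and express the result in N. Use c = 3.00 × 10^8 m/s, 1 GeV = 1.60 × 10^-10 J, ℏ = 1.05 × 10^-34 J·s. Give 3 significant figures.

Force is [E]/[L] = [E]²/(ℏc); restore (ℏc)⁻¹.
1 GeV² → 1/(ℏc) × (1 GeV in J)² = 8.13 × 10^5 N.
Result: 3.10 × 10^-3 × 8.13 × 10^5 = 2.52 × 10^3 N.

2.52 × 10^3 N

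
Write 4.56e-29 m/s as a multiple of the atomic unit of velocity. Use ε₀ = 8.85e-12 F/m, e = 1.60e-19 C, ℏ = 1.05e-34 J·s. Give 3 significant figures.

2.08e-35

atomic unit of velocity: v_au = e²/(4πε₀ℏ) = 2.19e6 m/s.
4.56e-29 / 2.19e6 = 2.08e-35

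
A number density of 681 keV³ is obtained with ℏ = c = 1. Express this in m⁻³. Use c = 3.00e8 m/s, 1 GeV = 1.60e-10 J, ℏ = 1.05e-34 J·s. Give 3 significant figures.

Number density is [L]⁻³ = [E]³/(ℏc)³.
1 GeV³ → 1/(ℏc)³ × (1 GeV in J)³ = 1.31e47 m⁻³.
Convert the energy scale: 681 keV³ = 6.81e-16 GeV³.
Result: 6.81e-16 × 1.31e47 = 8.92e31 m⁻³.

8.92e31 m⁻³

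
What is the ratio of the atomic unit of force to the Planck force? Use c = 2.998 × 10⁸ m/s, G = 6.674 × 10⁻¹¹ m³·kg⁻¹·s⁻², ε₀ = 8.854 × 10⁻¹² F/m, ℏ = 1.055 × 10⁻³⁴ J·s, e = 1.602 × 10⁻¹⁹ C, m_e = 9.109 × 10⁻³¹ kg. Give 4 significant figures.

6.791 × 10⁻⁵²

atomic unit of force: F_au = E_h/a₀ = m_e²e⁶/((4πε₀)³ℏ⁴) = 8.220 × 10⁻⁸ N
Planck force: F_P = c⁴/G = 1.210 × 10⁴⁴ N
ratio = 8.220 × 10⁻⁸ / 1.210 × 10⁴⁴ = 6.791 × 10⁻⁵²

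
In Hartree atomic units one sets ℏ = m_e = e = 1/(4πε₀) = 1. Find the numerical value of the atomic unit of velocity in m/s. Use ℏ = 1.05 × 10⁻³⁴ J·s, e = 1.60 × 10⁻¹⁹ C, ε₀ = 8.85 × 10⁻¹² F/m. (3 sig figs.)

v_au = e²/(4πε₀ℏ)
  = 2.56 × 10⁻³⁸ / 1.17 × 10⁻⁴⁴
  = 2.19 × 10⁶ m/s

2.19 × 10⁶ m/s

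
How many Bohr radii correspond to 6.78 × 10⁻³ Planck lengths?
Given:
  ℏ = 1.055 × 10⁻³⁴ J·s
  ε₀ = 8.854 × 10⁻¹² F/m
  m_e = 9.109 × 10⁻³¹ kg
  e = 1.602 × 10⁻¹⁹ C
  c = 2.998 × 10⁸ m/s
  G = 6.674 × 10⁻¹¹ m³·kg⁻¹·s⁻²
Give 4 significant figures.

2.069 × 10⁻²⁷

Planck length: ℓ_P = √(ℏG/c³) = 1.616 × 10⁻³⁵ m
Bohr radius: a₀ = 4πε₀ℏ²/(m_e e²) = 5.297 × 10⁻¹¹ m
6.78 × 10⁻³ × 1.616 × 10⁻³⁵ / 5.297 × 10⁻¹¹ = 2.069 × 10⁻²⁷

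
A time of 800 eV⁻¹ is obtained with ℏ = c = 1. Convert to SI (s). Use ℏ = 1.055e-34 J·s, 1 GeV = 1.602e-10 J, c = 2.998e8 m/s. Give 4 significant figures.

5.268e-13 s

A time is [E]⁻¹ in ℏ=c=1; restore one factor of ℏ.
1 GeV⁻¹ → ℏ × (1 GeV in J)⁻¹ = 6.586e-25 s.
Convert the energy scale: 800 eV⁻¹ = 8.00e11 GeV⁻¹.
Result: 8.00e11 × 6.586e-25 = 5.268e-13 s.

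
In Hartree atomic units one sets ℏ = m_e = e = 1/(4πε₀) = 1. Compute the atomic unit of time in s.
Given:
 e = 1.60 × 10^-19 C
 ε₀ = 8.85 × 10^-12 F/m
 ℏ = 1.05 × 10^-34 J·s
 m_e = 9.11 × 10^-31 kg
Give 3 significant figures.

τ_au = (4πε₀)²ℏ³/(m_e e⁴)
E_h = 4.38 × 10^-18 J
ℏ/E_h = 2.40 × 10^-17 s

2.40 × 10^-17 s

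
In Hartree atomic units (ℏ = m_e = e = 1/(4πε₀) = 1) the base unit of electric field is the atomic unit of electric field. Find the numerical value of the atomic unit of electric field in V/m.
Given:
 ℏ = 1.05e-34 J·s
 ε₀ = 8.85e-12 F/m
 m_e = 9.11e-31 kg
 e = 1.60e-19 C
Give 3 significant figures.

E_au = E_h/(e a₀) = m_e²e⁵/((4πε₀)³ℏ⁴)
E_h = 4.38e-18 J
a₀ = 5.26e-11 m
E_h/(e·a₀) = 5.20e11 V/m

5.20e11 V/m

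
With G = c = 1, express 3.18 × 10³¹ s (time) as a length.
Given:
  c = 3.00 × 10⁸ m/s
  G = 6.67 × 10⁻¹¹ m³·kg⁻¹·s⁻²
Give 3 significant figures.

Time → length via c.
3.18 × 10³¹ s × (c) = 9.54 × 10³⁹ m

9.54 × 10³⁹ m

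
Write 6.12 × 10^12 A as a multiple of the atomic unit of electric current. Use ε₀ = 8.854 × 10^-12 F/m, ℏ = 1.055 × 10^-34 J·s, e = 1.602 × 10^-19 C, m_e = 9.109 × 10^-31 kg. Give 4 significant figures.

atomic unit of electric current: I_au = e E_h/ℏ = m_e e⁵/((4πε₀)²ℏ³) = 6.612 × 10^-3 A.
6.12 × 10^12 / 6.612 × 10^-3 = 9.256 × 10^14

9.256 × 10^14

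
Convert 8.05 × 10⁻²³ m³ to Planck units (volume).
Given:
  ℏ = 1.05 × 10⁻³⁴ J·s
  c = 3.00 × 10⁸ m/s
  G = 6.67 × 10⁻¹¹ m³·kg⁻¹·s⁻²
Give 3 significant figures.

Planck volume: V_P = (ℏG/c³)^(3/2) = 4.18 × 10⁻¹⁰⁵ m³.
8.05 × 10⁻²³ / 4.18 × 10⁻¹⁰⁵ = 1.93 × 10⁸²

1.93 × 10⁸²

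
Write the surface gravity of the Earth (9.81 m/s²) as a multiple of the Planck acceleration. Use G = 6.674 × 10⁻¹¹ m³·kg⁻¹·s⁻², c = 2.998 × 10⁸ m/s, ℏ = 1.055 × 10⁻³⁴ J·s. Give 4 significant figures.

1.764 × 10⁻⁵¹

Planck acceleration: a_P = √(c⁷/(ℏG)) = 5.560 × 10⁵¹ m/s².
9.81 / 5.560 × 10⁵¹ = 1.764 × 10⁻⁵¹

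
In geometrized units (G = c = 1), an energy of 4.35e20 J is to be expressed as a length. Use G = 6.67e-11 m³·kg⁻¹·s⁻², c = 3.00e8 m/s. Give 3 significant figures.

Energy → length via G/c⁴.
4.35e20 J × (G/c⁴) = 3.58e-24 m

3.58e-24 m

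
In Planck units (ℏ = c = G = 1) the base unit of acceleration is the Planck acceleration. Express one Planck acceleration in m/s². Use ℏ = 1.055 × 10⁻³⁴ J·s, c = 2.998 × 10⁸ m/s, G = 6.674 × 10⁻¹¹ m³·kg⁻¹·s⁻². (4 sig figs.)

a_P = √(c⁷/(ℏG))
  = √(3.092 × 10¹⁰³)
  = 5.560 × 10⁵¹ m/s²

5.560 × 10⁵¹ m/s²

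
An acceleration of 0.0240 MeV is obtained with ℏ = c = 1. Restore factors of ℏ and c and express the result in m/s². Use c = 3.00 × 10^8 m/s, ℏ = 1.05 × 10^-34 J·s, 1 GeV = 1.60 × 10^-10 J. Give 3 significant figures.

1.10 × 10^28 m/s²

Acceleration is [L]/[T]² = c·[E]/ℏ.
1 GeV → c/ℏ × (1 GeV in J) = 4.57 × 10^32 m/s².
Convert the energy scale: 0.0240 MeV = 2.40 × 10^-5 GeV.
Result: 2.40 × 10^-5 × 4.57 × 10^32 = 1.10 × 10^28 m/s².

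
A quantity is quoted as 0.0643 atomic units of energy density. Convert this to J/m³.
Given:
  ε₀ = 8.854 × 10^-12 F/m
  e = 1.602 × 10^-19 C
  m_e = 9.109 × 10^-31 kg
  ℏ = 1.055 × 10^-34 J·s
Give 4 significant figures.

1.883 × 10^12 J/m³

One atomic unit of energy density: u_au = E_h/a₀³ = m_e⁴e¹⁰/((4πε₀)⁵ℏ⁸) = 2.929 × 10^13 J/m³.
0.0643 × 2.929 × 10^13 J/m³ = 1.883 × 10^12 J/m³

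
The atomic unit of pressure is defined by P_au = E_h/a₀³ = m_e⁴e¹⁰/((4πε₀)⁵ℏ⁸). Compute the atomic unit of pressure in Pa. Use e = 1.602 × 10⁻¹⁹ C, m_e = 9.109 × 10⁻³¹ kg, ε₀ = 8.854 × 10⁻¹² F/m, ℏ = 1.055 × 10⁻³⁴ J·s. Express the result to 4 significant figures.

P_au = E_h/a₀³ = m_e⁴e¹⁰/((4πε₀)⁵ℏ⁸)
E_h = 4.354 × 10⁻¹⁸ J
a₀ = 5.297 × 10⁻¹¹ m
E_h/a₀³ = 2.929 × 10¹³ Pa

2.929 × 10¹³ Pa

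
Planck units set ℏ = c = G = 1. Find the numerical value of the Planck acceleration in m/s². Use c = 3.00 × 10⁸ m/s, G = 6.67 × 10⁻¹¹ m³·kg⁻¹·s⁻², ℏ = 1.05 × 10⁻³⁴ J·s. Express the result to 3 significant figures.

5.59 × 10⁵¹ m/s²

Dimensional analysis gives a_P = √(c⁷/(ℏG)).
  = √(3.12 × 10¹⁰³)
  = 5.59 × 10⁵¹ m/s²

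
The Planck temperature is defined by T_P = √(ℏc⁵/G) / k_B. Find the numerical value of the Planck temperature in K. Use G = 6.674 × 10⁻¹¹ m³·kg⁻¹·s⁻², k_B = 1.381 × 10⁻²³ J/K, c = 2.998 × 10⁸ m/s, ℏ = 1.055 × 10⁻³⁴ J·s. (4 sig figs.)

T_P = √(ℏc⁵/G) / k_B
  = √(3.828 × 10¹⁸) × 7.241 × 10²²
  = 1.417 × 10³² K

1.417 × 10³² K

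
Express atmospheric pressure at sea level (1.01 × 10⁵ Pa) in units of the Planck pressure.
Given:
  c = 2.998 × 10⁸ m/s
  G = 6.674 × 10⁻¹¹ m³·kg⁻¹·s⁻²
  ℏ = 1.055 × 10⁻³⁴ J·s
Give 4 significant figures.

Planck pressure: p_P = c⁷/(ℏG²) = 4.632 × 10¹¹³ Pa.
1.01 × 10⁵ / 4.632 × 10¹¹³ = 2.180 × 10⁻¹⁰⁹

2.180 × 10⁻¹⁰⁹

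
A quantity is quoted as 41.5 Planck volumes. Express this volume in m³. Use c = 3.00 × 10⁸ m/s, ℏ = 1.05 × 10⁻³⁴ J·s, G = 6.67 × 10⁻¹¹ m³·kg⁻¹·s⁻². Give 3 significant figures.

1.73 × 10⁻¹⁰³ m³

One Planck volume: V_P = (ℏG/c³)^(3/2) = 4.18 × 10⁻¹⁰⁵ m³.
41.5 × 4.18 × 10⁻¹⁰⁵ m³ = 1.73 × 10⁻¹⁰³ m³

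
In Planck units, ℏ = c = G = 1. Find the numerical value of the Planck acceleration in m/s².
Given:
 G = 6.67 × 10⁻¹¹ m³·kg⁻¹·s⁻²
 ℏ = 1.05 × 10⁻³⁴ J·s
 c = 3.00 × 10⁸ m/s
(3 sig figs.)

From ℏ = c = G = 1 the acceleration scale is a_P = √(c⁷/(ℏG)).
  = √(3.12 × 10¹⁰³)
  = 5.59 × 10⁵¹ m/s²

5.59 × 10⁵¹ m/s²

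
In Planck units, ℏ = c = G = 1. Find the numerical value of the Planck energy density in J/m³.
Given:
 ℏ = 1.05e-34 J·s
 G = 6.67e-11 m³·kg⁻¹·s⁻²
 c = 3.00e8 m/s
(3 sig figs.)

From ℏ = c = G = 1 the energy density scale is u_P = c⁷/(ℏG²).
  = 2.19e59 / 4.67e-55
  = 4.68e113 J/m³

4.68e113 J/m³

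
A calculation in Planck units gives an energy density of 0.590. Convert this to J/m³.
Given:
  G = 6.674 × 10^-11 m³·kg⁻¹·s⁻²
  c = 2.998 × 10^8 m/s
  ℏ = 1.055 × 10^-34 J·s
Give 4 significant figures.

One Planck energy density: u_P = c⁷/(ℏG²) = 4.632 × 10^113 J/m³.
0.590 × 4.632 × 10^113 J/m³ = 2.733 × 10^113 J/m³

2.733 × 10^113 J/m³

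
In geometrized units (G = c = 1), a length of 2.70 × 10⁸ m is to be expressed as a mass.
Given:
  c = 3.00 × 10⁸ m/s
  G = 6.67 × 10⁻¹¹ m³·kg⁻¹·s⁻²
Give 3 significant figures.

Length → mass via c²/G.
2.70 × 10⁸ m × (c²/G) = 3.64 × 10³⁵ kg

3.64 × 10³⁵ kg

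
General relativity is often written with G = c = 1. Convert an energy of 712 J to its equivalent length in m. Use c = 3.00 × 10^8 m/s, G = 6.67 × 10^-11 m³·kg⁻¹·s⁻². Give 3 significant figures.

Energy → length via G/c⁴.
712 J × (G/c⁴) = 5.86 × 10^-42 m

5.86 × 10^-42 m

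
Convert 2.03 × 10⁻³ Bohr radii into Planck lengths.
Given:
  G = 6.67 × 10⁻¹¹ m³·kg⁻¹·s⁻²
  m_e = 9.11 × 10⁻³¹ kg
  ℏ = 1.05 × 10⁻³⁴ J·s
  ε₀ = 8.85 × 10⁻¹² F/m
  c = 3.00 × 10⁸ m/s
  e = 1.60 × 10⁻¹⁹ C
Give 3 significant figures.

6.63 × 10²¹

Bohr radius: a₀ = 4πε₀ℏ²/(m_e e²) = 5.26 × 10⁻¹¹ m
Planck length: ℓ_P = √(ℏG/c³) = 1.61 × 10⁻³⁵ m
2.03 × 10⁻³ × 5.26 × 10⁻¹¹ / 1.61 × 10⁻³⁵ = 6.63 × 10²¹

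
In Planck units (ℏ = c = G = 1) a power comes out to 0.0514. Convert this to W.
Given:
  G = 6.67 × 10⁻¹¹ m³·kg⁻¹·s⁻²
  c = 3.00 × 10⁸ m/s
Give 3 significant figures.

One Planck power: P_P = c⁵/G = 3.64 × 10⁵² W.
0.0514 × 3.64 × 10⁵² W = 1.87 × 10⁵¹ W

1.87 × 10⁵¹ W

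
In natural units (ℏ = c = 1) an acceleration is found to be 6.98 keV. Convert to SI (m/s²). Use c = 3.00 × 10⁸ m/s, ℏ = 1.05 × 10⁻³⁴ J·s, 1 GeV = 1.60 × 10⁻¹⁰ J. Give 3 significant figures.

3.19 × 10²⁷ m/s²

Acceleration is [L]/[T]² = c·[E]/ℏ.
1 GeV → c/ℏ × (1 GeV in J) = 4.57 × 10³² m/s².
Convert the energy scale: 6.98 keV = 6.98 × 10⁻⁶ GeV.
Result: 6.98 × 10⁻⁶ × 4.57 × 10³² = 3.19 × 10²⁷ m/s².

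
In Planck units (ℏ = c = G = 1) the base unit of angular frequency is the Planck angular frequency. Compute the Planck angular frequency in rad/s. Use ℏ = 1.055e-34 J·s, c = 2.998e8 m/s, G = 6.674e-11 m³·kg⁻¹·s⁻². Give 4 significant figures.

ω_P = √(c⁵/(ℏG))
  = √(3.440e86)
  = 1.855e43 rad/s

1.855e43 rad/s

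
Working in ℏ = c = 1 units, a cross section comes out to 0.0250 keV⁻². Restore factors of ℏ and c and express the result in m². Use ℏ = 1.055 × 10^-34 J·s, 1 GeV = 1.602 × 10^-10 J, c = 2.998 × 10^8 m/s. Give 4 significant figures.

Area is [L]² = [E]⁻²·(ℏc)²; restore (ℏc)².
1 GeV⁻² → (ℏc)² × (1 GeV in J)⁻² = 3.898 × 10^-32 m².
Convert the energy scale: 0.0250 keV⁻² = 2.50 × 10^10 GeV⁻².
Result: 2.50 × 10^10 × 3.898 × 10^-32 = 9.745 × 10^-22 m².

9.745 × 10^-22 m²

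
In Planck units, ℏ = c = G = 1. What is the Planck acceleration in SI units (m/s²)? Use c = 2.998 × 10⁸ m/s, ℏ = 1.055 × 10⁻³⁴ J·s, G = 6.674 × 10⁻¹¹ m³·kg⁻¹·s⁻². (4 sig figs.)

5.560 × 10⁵¹ m/s²

From ℏ = c = G = 1 the acceleration scale is a_P = √(c⁷/(ℏG)).
  = √(3.092 × 10¹⁰³)
  = 5.560 × 10⁵¹ m/s²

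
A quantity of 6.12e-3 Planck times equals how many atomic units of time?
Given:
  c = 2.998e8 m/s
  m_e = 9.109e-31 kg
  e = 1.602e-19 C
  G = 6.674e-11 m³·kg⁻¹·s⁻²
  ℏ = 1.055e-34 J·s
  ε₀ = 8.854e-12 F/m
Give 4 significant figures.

1.362e-29

Planck time: t_P = √(ℏG/c⁵) = 5.392e-44 s
atomic unit of time: τ_au = (4πε₀)²ℏ³/(m_e e⁴) = 2.423e-17 s
6.12e-3 × 5.392e-44 / 2.423e-17 = 1.362e-29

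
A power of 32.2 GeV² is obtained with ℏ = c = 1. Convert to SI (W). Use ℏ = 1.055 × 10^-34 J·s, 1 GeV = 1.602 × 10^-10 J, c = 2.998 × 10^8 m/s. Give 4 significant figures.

7.833 × 10^15 W

Power is [E]/[T] = [E]²/ℏ.
1 GeV² → 1/ℏ × (1 GeV in J)² = 2.433 × 10^14 W.
Result: 32.2 × 2.433 × 10^14 = 7.833 × 10^15 W.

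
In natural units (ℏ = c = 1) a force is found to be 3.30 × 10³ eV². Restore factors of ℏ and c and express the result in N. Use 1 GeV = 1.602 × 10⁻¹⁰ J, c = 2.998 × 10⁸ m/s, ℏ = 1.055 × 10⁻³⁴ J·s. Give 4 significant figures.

2.678 × 10⁻⁹ N

Force is [E]/[L] = [E]²/(ℏc); restore (ℏc)⁻¹.
1 GeV² → 1/(ℏc) × (1 GeV in J)² = 8.114 × 10⁵ N.
Convert the energy scale: 3.30 × 10³ eV² = 3.30 × 10⁻¹⁵ GeV².
Result: 3.30 × 10⁻¹⁵ × 8.114 × 10⁵ = 2.678 × 10⁻⁹ N.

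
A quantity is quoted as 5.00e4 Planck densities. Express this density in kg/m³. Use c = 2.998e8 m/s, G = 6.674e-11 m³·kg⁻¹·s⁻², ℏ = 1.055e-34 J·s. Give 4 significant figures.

One Planck density: ρ_P = c⁵/(ℏG²) = 5.154e96 kg/m³.
5.00e4 × 5.154e96 kg/m³ = 2.577e101 kg/m³

2.577e101 kg/m³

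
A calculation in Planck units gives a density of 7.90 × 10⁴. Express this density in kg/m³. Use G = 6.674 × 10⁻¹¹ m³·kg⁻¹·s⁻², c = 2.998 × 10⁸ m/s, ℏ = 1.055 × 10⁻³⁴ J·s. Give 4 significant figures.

4.072 × 10¹⁰¹ kg/m³

One Planck density: ρ_P = c⁵/(ℏG²) = 5.154 × 10⁹⁶ kg/m³.
7.90 × 10⁴ × 5.154 × 10⁹⁶ kg/m³ = 4.072 × 10¹⁰¹ kg/m³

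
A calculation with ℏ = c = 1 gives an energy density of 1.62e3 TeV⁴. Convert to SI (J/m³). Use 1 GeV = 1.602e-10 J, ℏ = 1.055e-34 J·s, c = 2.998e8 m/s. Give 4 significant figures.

3.372e52 J/m³

[E]/[L]³ = [E]⁴/(ℏc)³; restore (ℏc)⁻³.
1 GeV⁴ → 1/(ℏc)³ × (1 GeV in J)⁴ = 2.082e37 J/m³.
Convert the energy scale: 1.62e3 TeV⁴ = 1.62e15 GeV⁴.
Result: 1.62e15 × 2.082e37 = 3.372e52 J/m³.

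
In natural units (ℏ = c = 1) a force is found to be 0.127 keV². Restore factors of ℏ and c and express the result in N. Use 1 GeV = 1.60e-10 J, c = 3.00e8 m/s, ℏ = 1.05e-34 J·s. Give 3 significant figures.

Force is [E]/[L] = [E]²/(ℏc); restore (ℏc)⁻¹.
1 GeV² → 1/(ℏc) × (1 GeV in J)² = 8.13e5 N.
Convert the energy scale: 0.127 keV² = 1.27e-13 GeV².
Result: 1.27e-13 × 8.13e5 = 1.03e-7 N.

1.03e-7 N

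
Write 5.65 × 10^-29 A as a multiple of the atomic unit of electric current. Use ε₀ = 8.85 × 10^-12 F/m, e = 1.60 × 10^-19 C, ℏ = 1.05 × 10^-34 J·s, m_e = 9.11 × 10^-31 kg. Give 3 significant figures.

8.47 × 10^-27

atomic unit of electric current: I_au = e E_h/ℏ = m_e e⁵/((4πε₀)²ℏ³) = 6.67 × 10^-3 A.
5.65 × 10^-29 / 6.67 × 10^-3 = 8.47 × 10^-27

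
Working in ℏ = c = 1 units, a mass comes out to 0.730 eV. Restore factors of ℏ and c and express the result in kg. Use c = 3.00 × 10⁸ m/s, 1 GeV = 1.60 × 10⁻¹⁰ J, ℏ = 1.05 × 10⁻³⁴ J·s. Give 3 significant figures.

1.30 × 10⁻³⁶ kg

Mass is [E]/c²; divide by c².
1 GeV → 1/c² × (1 GeV in J) = 1.78 × 10⁻²⁷ kg.
Convert the energy scale: 0.730 eV = 7.30 × 10⁻¹⁰ GeV.
Result: 7.30 × 10⁻¹⁰ × 1.78 × 10⁻²⁷ = 1.30 × 10⁻³⁶ kg.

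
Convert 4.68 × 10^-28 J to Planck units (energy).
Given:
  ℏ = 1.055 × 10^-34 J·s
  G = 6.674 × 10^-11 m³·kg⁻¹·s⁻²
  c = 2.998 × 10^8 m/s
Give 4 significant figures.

Planck energy: E_P = √(ℏc⁵/G) = 1.957 × 10^9 J.
4.68 × 10^-28 / 1.957 × 10^9 = 2.392 × 10^-37

2.392 × 10^-37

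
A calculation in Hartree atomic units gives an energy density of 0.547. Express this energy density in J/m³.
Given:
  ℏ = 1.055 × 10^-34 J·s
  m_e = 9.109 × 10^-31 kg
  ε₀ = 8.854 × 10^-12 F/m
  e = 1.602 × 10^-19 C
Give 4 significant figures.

One atomic unit of energy density: u_au = E_h/a₀³ = m_e⁴e¹⁰/((4πε₀)⁵ℏ⁸) = 2.929 × 10^13 J/m³.
0.547 × 2.929 × 10^13 J/m³ = 1.602 × 10^13 J/m³

1.602 × 10^13 J/m³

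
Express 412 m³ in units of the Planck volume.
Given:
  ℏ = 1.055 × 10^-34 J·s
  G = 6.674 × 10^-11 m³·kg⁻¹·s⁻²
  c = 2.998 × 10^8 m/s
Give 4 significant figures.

Planck volume: V_P = (ℏG/c³)^(3/2) = 4.224 × 10^-105 m³.
412 / 4.224 × 10^-105 = 9.754 × 10^106

9.754 × 10^106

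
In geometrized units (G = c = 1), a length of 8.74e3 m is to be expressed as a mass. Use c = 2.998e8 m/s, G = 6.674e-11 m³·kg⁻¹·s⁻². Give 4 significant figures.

1.177e31 kg

Length → mass via c²/G.
8.74e3 m × (c²/G) = 1.177e31 kg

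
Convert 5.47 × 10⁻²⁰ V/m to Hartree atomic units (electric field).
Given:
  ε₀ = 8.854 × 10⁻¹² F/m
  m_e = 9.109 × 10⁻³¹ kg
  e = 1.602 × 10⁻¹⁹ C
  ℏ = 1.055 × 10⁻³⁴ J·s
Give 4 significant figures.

1.066 × 10⁻³¹

atomic unit of electric field: E_au = E_h/(e a₀) = m_e²e⁵/((4πε₀)³ℏ⁴) = 5.131 × 10¹¹ V/m.
5.47 × 10⁻²⁰ / 5.131 × 10¹¹ = 1.066 × 10⁻³¹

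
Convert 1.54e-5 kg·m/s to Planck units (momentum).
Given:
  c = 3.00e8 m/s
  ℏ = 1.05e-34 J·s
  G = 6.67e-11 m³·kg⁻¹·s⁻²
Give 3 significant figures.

Planck momentum: p_P = √(ℏc³/G) = 6.52 kg·m/s.
1.54e-5 / 6.52 = 2.36e-6

2.36e-6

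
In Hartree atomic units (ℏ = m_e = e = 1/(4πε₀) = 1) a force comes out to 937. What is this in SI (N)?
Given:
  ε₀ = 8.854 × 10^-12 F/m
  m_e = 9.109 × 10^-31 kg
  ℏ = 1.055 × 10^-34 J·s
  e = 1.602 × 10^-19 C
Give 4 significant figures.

One atomic unit of force: F_au = E_h/a₀ = m_e²e⁶/((4πε₀)³ℏ⁴) = 8.220 × 10^-8 N.
937 × 8.220 × 10^-8 N = 7.702 × 10^-5 N

7.702 × 10^-5 N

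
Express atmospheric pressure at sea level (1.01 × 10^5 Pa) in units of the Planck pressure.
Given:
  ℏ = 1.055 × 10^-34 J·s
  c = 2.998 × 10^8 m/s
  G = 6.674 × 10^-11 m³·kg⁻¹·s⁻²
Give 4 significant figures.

2.180 × 10^-109

Planck pressure: p_P = c⁷/(ℏG²) = 4.632 × 10^113 Pa.
1.01 × 10^5 / 4.632 × 10^113 = 2.180 × 10^-109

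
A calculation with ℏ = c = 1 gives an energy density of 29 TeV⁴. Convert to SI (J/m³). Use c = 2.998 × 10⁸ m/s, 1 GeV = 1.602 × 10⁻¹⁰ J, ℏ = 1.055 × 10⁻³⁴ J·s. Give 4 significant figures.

6.037 × 10⁵⁰ J/m³

[E]/[L]³ = [E]⁴/(ℏc)³; restore (ℏc)⁻³.
1 GeV⁴ → 1/(ℏc)³ × (1 GeV in J)⁴ = 2.082 × 10³⁷ J/m³.
Convert the energy scale: 29 TeV⁴ = 2.90 × 10¹³ GeV⁴.
Result: 2.90 × 10¹³ × 2.082 × 10³⁷ = 6.037 × 10⁵⁰ J/m³.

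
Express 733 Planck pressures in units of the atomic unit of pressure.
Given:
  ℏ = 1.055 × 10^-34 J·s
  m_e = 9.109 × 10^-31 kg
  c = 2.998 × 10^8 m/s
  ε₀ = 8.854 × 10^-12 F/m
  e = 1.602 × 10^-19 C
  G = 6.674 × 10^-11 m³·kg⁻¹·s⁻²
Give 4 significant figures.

1.159 × 10^103

Planck pressure: p_P = c⁷/(ℏG²) = 4.632 × 10^113 Pa
atomic unit of pressure: P_au = E_h/a₀³ = m_e⁴e¹⁰/((4πε₀)⁵ℏ⁸) = 2.929 × 10^13 Pa
733 × 4.632 × 10^113 / 2.929 × 10^13 = 1.159 × 10^103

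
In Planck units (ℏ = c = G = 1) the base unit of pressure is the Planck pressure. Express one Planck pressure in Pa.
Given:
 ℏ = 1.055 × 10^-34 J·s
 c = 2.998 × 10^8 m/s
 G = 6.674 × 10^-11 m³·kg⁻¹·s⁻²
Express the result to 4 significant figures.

p_P = c⁷/(ℏG²)
  = 2.177 × 10^59 / 4.699 × 10^-55
  = 4.632 × 10^113 Pa

4.632 × 10^113 Pa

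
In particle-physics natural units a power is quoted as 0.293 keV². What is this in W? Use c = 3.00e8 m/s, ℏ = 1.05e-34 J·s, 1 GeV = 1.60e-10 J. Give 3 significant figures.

71.4 W

Power is [E]/[T] = [E]²/ℏ.
1 GeV² → 1/ℏ × (1 GeV in J)² = 2.44e14 W.
Convert the energy scale: 0.293 keV² = 2.93e-13 GeV².
Result: 2.93e-13 × 2.44e14 = 71.4 W.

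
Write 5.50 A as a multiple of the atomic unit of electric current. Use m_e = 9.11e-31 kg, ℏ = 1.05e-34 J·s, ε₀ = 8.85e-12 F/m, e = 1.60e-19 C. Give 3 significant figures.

atomic unit of electric current: I_au = e E_h/ℏ = m_e e⁵/((4πε₀)²ℏ³) = 6.67e-3 A.
5.50 / 6.67e-3 = 824

824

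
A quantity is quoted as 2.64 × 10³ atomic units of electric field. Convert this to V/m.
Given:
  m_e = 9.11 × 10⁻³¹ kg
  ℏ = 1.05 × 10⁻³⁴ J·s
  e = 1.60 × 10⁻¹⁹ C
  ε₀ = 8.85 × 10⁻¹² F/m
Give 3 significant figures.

1.37 × 10¹⁵ V/m

One atomic unit of electric field: E_au = E_h/(e a₀) = m_e²e⁵/((4πε₀)³ℏ⁴) = 5.20 × 10¹¹ V/m.
2.64 × 10³ × 5.20 × 10¹¹ V/m = 1.37 × 10¹⁵ V/m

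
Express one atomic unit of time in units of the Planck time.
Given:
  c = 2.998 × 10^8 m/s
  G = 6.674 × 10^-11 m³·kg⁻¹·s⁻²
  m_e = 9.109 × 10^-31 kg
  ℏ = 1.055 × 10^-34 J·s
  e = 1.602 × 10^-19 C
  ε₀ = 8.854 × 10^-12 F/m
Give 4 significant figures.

atomic unit of time: τ_au = (4πε₀)²ℏ³/(m_e e⁴) = 2.423 × 10^-17 s
Planck time: t_P = √(ℏG/c⁵) = 5.392 × 10^-44 s
ratio = 2.423 × 10^-17 / 5.392 × 10^-44 = 4.494 × 10^26

4.494 × 10^26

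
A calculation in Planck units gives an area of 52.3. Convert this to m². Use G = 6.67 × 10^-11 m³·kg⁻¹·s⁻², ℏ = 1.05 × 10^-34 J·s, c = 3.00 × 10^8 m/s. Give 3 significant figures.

1.36 × 10^-68 m²

One Planck area: A_P = ℏG/c³ = 2.59 × 10^-70 m².
52.3 × 2.59 × 10^-70 m² = 1.36 × 10^-68 m²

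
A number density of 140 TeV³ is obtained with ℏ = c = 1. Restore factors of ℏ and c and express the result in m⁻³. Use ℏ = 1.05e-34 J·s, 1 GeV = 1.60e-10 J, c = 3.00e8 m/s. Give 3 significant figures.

1.83e58 m⁻³

Number density is [L]⁻³ = [E]³/(ℏc)³.
1 GeV³ → 1/(ℏc)³ × (1 GeV in J)³ = 1.31e47 m⁻³.
Convert the energy scale: 140 TeV³ = 1.40e11 GeV³.
Result: 1.40e11 × 1.31e47 = 1.83e58 m⁻³.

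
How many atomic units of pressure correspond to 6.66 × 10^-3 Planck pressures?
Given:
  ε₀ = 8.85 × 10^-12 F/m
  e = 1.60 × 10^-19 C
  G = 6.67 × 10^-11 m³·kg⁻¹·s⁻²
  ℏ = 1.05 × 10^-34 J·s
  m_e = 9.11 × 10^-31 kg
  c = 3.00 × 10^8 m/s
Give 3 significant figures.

1.03 × 10^98

Planck pressure: p_P = c⁷/(ℏG²) = 4.68 × 10^113 Pa
atomic unit of pressure: P_au = E_h/a₀³ = m_e⁴e¹⁰/((4πε₀)⁵ℏ⁸) = 3.01 × 10^13 Pa
6.66 × 10^-3 × 4.68 × 10^113 / 3.01 × 10^13 = 1.03 × 10^98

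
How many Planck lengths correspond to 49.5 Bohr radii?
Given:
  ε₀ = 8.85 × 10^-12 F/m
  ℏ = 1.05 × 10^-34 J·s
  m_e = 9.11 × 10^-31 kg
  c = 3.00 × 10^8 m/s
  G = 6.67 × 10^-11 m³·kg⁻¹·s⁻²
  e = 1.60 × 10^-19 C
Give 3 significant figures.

1.62 × 10^26

Bohr radius: a₀ = 4πε₀ℏ²/(m_e e²) = 5.26 × 10^-11 m
Planck length: ℓ_P = √(ℏG/c³) = 1.61 × 10^-35 m
49.5 × 5.26 × 10^-11 / 1.61 × 10^-35 = 1.62 × 10^26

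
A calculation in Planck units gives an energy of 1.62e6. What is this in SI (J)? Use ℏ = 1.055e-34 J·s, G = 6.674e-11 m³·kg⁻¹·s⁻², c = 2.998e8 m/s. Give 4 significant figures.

3.170e15 J

One Planck energy: E_P = √(ℏc⁵/G) = 1.957e9 J.
1.62e6 × 1.957e9 J = 3.170e15 J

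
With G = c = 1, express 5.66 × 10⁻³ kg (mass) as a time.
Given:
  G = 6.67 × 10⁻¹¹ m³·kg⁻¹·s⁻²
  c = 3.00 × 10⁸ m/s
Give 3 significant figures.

1.40 × 10⁻³⁸ s

Mass → time via G/c³.
5.66 × 10⁻³ kg × (G/c³) = 1.40 × 10⁻³⁸ s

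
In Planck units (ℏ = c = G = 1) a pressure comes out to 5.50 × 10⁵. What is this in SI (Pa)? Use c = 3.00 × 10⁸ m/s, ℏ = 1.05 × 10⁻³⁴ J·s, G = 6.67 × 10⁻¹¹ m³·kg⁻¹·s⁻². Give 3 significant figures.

2.57 × 10¹¹⁹ Pa

One Planck pressure: p_P = c⁷/(ℏG²) = 4.68 × 10¹¹³ Pa.
5.50 × 10⁵ × 4.68 × 10¹¹³ Pa = 2.57 × 10¹¹⁹ Pa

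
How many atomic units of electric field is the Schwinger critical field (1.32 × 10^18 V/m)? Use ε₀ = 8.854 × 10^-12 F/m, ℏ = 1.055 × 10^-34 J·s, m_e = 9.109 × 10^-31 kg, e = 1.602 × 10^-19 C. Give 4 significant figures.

2.573 × 10^6

atomic unit of electric field: E_au = E_h/(e a₀) = m_e²e⁵/((4πε₀)³ℏ⁴) = 5.131 × 10^11 V/m.
1.32 × 10^18 / 5.131 × 10^11 = 2.573 × 10^6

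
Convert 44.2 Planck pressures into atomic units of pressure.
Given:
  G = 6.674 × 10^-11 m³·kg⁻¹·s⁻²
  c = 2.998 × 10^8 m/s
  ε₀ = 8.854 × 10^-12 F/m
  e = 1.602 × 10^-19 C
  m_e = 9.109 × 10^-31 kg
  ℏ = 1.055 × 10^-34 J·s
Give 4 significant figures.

Planck pressure: p_P = c⁷/(ℏG²) = 4.632 × 10^113 Pa
atomic unit of pressure: P_au = E_h/a₀³ = m_e⁴e¹⁰/((4πε₀)⁵ℏ⁸) = 2.929 × 10^13 Pa
44.2 × 4.632 × 10^113 / 2.929 × 10^13 = 6.990 × 10^101

6.990 × 10^101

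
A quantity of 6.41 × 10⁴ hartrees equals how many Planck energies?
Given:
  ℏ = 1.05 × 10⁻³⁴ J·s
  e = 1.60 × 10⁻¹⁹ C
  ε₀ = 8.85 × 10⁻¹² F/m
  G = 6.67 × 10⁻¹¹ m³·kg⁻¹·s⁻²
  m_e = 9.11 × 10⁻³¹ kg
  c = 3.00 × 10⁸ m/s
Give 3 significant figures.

hartree: E_h = m_e e⁴/(4πε₀ℏ)² = 4.38 × 10⁻¹⁸ J
Planck energy: E_P = √(ℏc⁵/G) = 1.96 × 10⁹ J
6.41 × 10⁴ × 4.38 × 10⁻¹⁸ / 1.96 × 10⁹ = 1.43 × 10⁻²²

1.43 × 10⁻²²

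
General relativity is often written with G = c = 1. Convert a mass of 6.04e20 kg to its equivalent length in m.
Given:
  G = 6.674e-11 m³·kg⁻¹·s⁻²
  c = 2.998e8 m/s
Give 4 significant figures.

4.485e-7 m

In G = c = 1 units mass has dimensions of length; the conversion factor is G/c².
6.04e20 kg × (G/c²) = 4.485e-7 m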